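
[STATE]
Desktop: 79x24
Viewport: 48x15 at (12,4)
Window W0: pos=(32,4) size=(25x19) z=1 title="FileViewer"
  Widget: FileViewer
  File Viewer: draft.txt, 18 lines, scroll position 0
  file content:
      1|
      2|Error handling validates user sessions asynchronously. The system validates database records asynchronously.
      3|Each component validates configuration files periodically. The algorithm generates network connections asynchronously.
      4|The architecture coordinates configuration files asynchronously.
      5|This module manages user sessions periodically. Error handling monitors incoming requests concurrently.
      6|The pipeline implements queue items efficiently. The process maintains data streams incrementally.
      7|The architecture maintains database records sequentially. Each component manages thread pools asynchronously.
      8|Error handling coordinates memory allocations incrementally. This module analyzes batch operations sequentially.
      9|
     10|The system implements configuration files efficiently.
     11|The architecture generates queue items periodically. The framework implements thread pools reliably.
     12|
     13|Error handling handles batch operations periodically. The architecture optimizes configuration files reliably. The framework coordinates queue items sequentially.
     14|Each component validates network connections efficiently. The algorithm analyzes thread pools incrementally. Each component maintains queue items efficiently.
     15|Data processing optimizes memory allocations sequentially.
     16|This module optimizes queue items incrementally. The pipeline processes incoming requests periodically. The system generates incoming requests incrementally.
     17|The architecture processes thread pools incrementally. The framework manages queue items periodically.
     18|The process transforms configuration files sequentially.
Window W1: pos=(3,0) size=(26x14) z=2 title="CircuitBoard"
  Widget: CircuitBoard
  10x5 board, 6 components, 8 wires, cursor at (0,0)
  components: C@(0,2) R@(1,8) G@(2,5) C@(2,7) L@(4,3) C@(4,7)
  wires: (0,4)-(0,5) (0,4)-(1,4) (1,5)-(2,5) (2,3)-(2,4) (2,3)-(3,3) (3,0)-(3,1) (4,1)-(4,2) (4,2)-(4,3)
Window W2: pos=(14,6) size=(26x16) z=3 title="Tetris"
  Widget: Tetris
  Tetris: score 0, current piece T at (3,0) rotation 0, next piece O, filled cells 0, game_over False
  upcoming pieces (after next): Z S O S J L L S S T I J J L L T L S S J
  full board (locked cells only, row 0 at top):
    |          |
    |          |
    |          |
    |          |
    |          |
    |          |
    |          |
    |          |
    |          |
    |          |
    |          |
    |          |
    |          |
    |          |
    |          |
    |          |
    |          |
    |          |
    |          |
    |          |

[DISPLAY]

    C       · ─ ┃   ┏━━━━━━━━━━━━━━━━━━━━━━━┓   
            │   ┃   ┃ FileViewer            ┃   
  ┏━━━━━━━━━━━━━━━━━━━━━━━━┓────────────────┨   
  ┃ Tetris                 ┃               ▲┃   
  ┠────────────────────────┨andling validat█┃   
  ┃          │Next:        ┃mponent validat░┃   
· ┃          │▓▓           ┃hitecture coord░┃   
  ┃          │▓▓           ┃dule manages us░┃   
· ┃          │             ┃eline implement░┃   
━━┃          │             ┃hitecture maint░┃   
  ┃          │             ┃andling coordin░┃   
  ┃          │Score:       ┃               ░┃   
  ┃          │0            ┃tem implements ░┃   
  ┃          │             ┃hitecture gener░┃   
  ┃          │             ┃               ░┃   


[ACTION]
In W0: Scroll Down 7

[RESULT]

    C       · ─ ┃   ┏━━━━━━━━━━━━━━━━━━━━━━━┓   
            │   ┃   ┃ FileViewer            ┃   
  ┏━━━━━━━━━━━━━━━━━━━━━━━━┓────────────────┨   
  ┃ Tetris                 ┃hitecture coord▲┃   
  ┠────────────────────────┨dule manages us░┃   
  ┃          │Next:        ┃eline implement░┃   
· ┃          │▓▓           ┃hitecture maint░┃   
  ┃          │▓▓           ┃andling coordin░┃   
· ┃          │             ┃               ░┃   
━━┃          │             ┃tem implements ░┃   
  ┃          │             ┃hitecture gener░┃   
  ┃          │Score:       ┃               ░┃   
  ┃          │0            ┃andling handles░┃   
  ┃          │             ┃mponent validat░┃   
  ┃          │             ┃ocessing optimi░┃   


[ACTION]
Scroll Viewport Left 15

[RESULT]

   ┃0  [.]      C       · ─ ┃   ┏━━━━━━━━━━━━━━━
   ┃                    │   ┃   ┃ FileViewer    
   ┃1         ┏━━━━━━━━━━━━━━━━━━━━━━━━┓────────
   ┃          ┃ Tetris                 ┃hitectur
   ┃2         ┠────────────────────────┨dule man
   ┃          ┃          │Next:        ┃eline im
   ┃3   · ─ · ┃          │▓▓           ┃hitectur
   ┃          ┃          │▓▓           ┃andling 
   ┃4       · ┃          │             ┃        
   ┗━━━━━━━━━━┃          │             ┃tem impl
              ┃          │             ┃hitectur
              ┃          │Score:       ┃        
              ┃          │0            ┃andling 
              ┃          │             ┃mponent 
              ┃          │             ┃ocessing


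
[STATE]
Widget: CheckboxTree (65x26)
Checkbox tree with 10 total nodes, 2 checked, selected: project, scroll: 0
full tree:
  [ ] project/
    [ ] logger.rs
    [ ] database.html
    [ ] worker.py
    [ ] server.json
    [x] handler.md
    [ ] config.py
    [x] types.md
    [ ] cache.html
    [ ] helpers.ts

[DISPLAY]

>[-] project/                                                    
   [ ] logger.rs                                                 
   [ ] database.html                                             
   [ ] worker.py                                                 
   [ ] server.json                                               
   [x] handler.md                                                
   [ ] config.py                                                 
   [x] types.md                                                  
   [ ] cache.html                                                
   [ ] helpers.ts                                                
                                                                 
                                                                 
                                                                 
                                                                 
                                                                 
                                                                 
                                                                 
                                                                 
                                                                 
                                                                 
                                                                 
                                                                 
                                                                 
                                                                 
                                                                 
                                                                 


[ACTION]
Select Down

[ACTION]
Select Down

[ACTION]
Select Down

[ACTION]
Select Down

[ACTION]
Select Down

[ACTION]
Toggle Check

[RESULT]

 [-] project/                                                    
   [ ] logger.rs                                                 
   [ ] database.html                                             
   [ ] worker.py                                                 
   [ ] server.json                                               
>  [ ] handler.md                                                
   [ ] config.py                                                 
   [x] types.md                                                  
   [ ] cache.html                                                
   [ ] helpers.ts                                                
                                                                 
                                                                 
                                                                 
                                                                 
                                                                 
                                                                 
                                                                 
                                                                 
                                                                 
                                                                 
                                                                 
                                                                 
                                                                 
                                                                 
                                                                 
                                                                 


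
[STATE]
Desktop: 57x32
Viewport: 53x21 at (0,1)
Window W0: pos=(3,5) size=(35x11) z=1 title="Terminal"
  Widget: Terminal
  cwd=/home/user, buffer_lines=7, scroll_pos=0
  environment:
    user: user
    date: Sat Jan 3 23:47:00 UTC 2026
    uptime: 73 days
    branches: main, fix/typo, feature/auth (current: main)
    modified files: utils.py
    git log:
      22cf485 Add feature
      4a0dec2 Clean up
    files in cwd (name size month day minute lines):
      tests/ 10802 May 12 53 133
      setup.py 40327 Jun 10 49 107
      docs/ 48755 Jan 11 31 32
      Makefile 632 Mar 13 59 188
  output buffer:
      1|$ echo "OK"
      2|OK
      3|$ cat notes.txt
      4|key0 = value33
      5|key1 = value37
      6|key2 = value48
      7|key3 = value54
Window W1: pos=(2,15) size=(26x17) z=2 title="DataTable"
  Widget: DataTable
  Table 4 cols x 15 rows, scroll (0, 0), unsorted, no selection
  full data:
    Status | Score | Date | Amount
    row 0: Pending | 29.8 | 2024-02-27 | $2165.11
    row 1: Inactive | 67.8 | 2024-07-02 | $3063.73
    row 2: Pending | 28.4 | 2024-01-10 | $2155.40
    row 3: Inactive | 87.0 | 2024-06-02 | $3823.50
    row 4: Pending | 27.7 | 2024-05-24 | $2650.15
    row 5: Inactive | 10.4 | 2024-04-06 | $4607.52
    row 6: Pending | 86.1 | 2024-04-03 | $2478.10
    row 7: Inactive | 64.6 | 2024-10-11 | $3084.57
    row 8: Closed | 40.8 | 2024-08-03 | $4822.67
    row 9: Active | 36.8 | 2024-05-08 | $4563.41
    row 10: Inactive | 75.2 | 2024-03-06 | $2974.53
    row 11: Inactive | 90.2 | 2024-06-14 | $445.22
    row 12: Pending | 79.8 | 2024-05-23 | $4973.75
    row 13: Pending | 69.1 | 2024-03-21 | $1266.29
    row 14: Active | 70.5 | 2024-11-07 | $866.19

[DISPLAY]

                                                     
                                                     
                                                     
                                                     
   ┏━━━━━━━━━━━━━━━━━━━━━━━━━━━━━━━━━┓               
   ┃ Terminal                        ┃               
   ┠─────────────────────────────────┨               
   ┃$ echo "OK"                      ┃               
   ┃OK                               ┃               
   ┃$ cat notes.txt                  ┃               
   ┃key0 = value33                   ┃               
   ┃key1 = value37                   ┃               
   ┃key2 = value48                   ┃               
   ┃key3 = value54                   ┃               
  ┏━━━━━━━━━━━━━━━━━━━━━━━━┓━━━━━━━━━┛               
  ┃ DataTable              ┃                         
  ┠────────────────────────┨                         
  ┃Status  │Score│Date     ┃                         
  ┃────────┼─────┼─────────┃                         
  ┃Pending │29.8 │2024-02-2┃                         
  ┃Inactive│67.8 │2024-07-0┃                         


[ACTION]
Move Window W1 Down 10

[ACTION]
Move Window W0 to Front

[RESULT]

                                                     
                                                     
                                                     
                                                     
   ┏━━━━━━━━━━━━━━━━━━━━━━━━━━━━━━━━━┓               
   ┃ Terminal                        ┃               
   ┠─────────────────────────────────┨               
   ┃$ echo "OK"                      ┃               
   ┃OK                               ┃               
   ┃$ cat notes.txt                  ┃               
   ┃key0 = value33                   ┃               
   ┃key1 = value37                   ┃               
   ┃key2 = value48                   ┃               
   ┃key3 = value54                   ┃               
  ┏┗━━━━━━━━━━━━━━━━━━━━━━━━━━━━━━━━━┛               
  ┃ DataTable              ┃                         
  ┠────────────────────────┨                         
  ┃Status  │Score│Date     ┃                         
  ┃────────┼─────┼─────────┃                         
  ┃Pending │29.8 │2024-02-2┃                         
  ┃Inactive│67.8 │2024-07-0┃                         


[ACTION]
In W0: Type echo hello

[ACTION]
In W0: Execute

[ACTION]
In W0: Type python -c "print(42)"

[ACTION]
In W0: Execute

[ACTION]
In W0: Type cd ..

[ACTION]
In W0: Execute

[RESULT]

                                                     
                                                     
                                                     
                                                     
   ┏━━━━━━━━━━━━━━━━━━━━━━━━━━━━━━━━━┓               
   ┃ Terminal                        ┃               
   ┠─────────────────────────────────┨               
   ┃$ echo hello                     ┃               
   ┃hello                            ┃               
   ┃$ python -c "print(42)"          ┃               
   ┃42                               ┃               
   ┃$ cd ..                          ┃               
   ┃                                 ┃               
   ┃$ █                              ┃               
  ┏┗━━━━━━━━━━━━━━━━━━━━━━━━━━━━━━━━━┛               
  ┃ DataTable              ┃                         
  ┠────────────────────────┨                         
  ┃Status  │Score│Date     ┃                         
  ┃────────┼─────┼─────────┃                         
  ┃Pending │29.8 │2024-02-2┃                         
  ┃Inactive│67.8 │2024-07-0┃                         


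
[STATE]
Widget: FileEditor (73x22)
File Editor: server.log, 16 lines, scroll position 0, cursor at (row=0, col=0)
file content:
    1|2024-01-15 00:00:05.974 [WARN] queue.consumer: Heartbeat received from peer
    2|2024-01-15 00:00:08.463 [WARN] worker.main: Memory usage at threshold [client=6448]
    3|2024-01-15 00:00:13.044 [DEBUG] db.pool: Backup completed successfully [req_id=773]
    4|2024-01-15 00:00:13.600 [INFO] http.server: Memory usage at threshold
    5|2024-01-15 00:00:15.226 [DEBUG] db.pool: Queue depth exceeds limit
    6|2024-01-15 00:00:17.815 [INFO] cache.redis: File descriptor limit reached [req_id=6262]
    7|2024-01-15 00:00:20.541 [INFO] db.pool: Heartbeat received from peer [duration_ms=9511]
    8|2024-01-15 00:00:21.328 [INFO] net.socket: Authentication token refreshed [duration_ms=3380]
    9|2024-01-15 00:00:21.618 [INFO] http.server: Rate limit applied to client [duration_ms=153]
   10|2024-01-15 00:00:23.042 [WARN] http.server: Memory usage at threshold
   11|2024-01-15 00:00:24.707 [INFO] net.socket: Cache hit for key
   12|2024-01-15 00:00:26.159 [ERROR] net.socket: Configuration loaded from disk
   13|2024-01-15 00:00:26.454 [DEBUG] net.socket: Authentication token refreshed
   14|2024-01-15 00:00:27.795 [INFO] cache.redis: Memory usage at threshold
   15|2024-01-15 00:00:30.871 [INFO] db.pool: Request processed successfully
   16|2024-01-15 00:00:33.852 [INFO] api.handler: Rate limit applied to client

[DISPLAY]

█024-01-15 00:00:05.974 [WARN] queue.consumer: Heartbeat received from p▲
2024-01-15 00:00:08.463 [WARN] worker.main: Memory usage at threshold [c█
2024-01-15 00:00:13.044 [DEBUG] db.pool: Backup completed successfully [░
2024-01-15 00:00:13.600 [INFO] http.server: Memory usage at threshold   ░
2024-01-15 00:00:15.226 [DEBUG] db.pool: Queue depth exceeds limit      ░
2024-01-15 00:00:17.815 [INFO] cache.redis: File descriptor limit reache░
2024-01-15 00:00:20.541 [INFO] db.pool: Heartbeat received from peer [du░
2024-01-15 00:00:21.328 [INFO] net.socket: Authentication token refreshe░
2024-01-15 00:00:21.618 [INFO] http.server: Rate limit applied to client░
2024-01-15 00:00:23.042 [WARN] http.server: Memory usage at threshold   ░
2024-01-15 00:00:24.707 [INFO] net.socket: Cache hit for key            ░
2024-01-15 00:00:26.159 [ERROR] net.socket: Configuration loaded from di░
2024-01-15 00:00:26.454 [DEBUG] net.socket: Authentication token refresh░
2024-01-15 00:00:27.795 [INFO] cache.redis: Memory usage at threshold   ░
2024-01-15 00:00:30.871 [INFO] db.pool: Request processed successfully  ░
2024-01-15 00:00:33.852 [INFO] api.handler: Rate limit applied to client░
                                                                        ░
                                                                        ░
                                                                        ░
                                                                        ░
                                                                        ░
                                                                        ▼


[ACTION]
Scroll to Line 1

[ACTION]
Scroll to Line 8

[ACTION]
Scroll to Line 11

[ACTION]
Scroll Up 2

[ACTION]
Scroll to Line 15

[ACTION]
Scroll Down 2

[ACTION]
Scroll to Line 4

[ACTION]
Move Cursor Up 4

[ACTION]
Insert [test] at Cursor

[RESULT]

test█024-01-15 00:00:05.974 [WARN] queue.consumer: Heartbeat received fr▲
2024-01-15 00:00:08.463 [WARN] worker.main: Memory usage at threshold [c█
2024-01-15 00:00:13.044 [DEBUG] db.pool: Backup completed successfully [░
2024-01-15 00:00:13.600 [INFO] http.server: Memory usage at threshold   ░
2024-01-15 00:00:15.226 [DEBUG] db.pool: Queue depth exceeds limit      ░
2024-01-15 00:00:17.815 [INFO] cache.redis: File descriptor limit reache░
2024-01-15 00:00:20.541 [INFO] db.pool: Heartbeat received from peer [du░
2024-01-15 00:00:21.328 [INFO] net.socket: Authentication token refreshe░
2024-01-15 00:00:21.618 [INFO] http.server: Rate limit applied to client░
2024-01-15 00:00:23.042 [WARN] http.server: Memory usage at threshold   ░
2024-01-15 00:00:24.707 [INFO] net.socket: Cache hit for key            ░
2024-01-15 00:00:26.159 [ERROR] net.socket: Configuration loaded from di░
2024-01-15 00:00:26.454 [DEBUG] net.socket: Authentication token refresh░
2024-01-15 00:00:27.795 [INFO] cache.redis: Memory usage at threshold   ░
2024-01-15 00:00:30.871 [INFO] db.pool: Request processed successfully  ░
2024-01-15 00:00:33.852 [INFO] api.handler: Rate limit applied to client░
                                                                        ░
                                                                        ░
                                                                        ░
                                                                        ░
                                                                        ░
                                                                        ▼


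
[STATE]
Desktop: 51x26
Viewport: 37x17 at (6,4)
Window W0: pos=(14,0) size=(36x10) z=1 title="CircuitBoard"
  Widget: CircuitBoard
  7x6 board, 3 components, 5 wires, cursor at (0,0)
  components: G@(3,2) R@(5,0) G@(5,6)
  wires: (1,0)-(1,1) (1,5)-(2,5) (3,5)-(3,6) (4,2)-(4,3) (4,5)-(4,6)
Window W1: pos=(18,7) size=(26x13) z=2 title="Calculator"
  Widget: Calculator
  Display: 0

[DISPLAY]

        ┃0  [.]                      
        ┃                            
        ┃1   · ─ ·               ·   
        ┃   ┏━━━━━━━━━━━━━━━━━━━━━━━━
        ┃2  ┃ Calculator             
        ┗━━━┠────────────────────────
            ┃                       0
            ┃┌───┬───┬───┬───┐       
            ┃│ 7 │ 8 │ 9 │ ÷ │       
            ┃├───┼───┼───┼───┤       
            ┃│ 4 │ 5 │ 6 │ × │       
            ┃├───┼───┼───┼───┤       
            ┃│ 1 │ 2 │ 3 │ - │       
            ┃├───┼───┼───┼───┤       
            ┃│ 0 │ . │ = │ + │       
            ┗━━━━━━━━━━━━━━━━━━━━━━━━
                                     


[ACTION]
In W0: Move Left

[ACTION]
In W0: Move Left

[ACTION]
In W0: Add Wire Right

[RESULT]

        ┃0  [.]─ ·                   
        ┃                            
        ┃1   · ─ ·               ·   
        ┃   ┏━━━━━━━━━━━━━━━━━━━━━━━━
        ┃2  ┃ Calculator             
        ┗━━━┠────────────────────────
            ┃                       0
            ┃┌───┬───┬───┬───┐       
            ┃│ 7 │ 8 │ 9 │ ÷ │       
            ┃├───┼───┼───┼───┤       
            ┃│ 4 │ 5 │ 6 │ × │       
            ┃├───┼───┼───┼───┤       
            ┃│ 1 │ 2 │ 3 │ - │       
            ┃├───┼───┼───┼───┤       
            ┃│ 0 │ . │ = │ + │       
            ┗━━━━━━━━━━━━━━━━━━━━━━━━
                                     


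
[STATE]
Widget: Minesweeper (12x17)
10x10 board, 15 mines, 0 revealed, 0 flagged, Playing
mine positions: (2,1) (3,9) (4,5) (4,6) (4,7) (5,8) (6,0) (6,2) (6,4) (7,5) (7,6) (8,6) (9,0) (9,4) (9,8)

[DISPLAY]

■■■■■■■■■■  
■■■■■■■■■■  
■■■■■■■■■■  
■■■■■■■■■■  
■■■■■■■■■■  
■■■■■■■■■■  
■■■■■■■■■■  
■■■■■■■■■■  
■■■■■■■■■■  
■■■■■■■■■■  
            
            
            
            
            
            
            


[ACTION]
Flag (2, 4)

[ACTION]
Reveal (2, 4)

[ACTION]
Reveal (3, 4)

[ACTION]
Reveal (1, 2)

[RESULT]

■■■■■■■■■■  
■■1■■■■■■■  
■■■■⚑■■■■■  
■■■■1■■■■■  
■■■■■■■■■■  
■■■■■■■■■■  
■■■■■■■■■■  
■■■■■■■■■■  
■■■■■■■■■■  
■■■■■■■■■■  
            
            
            
            
            
            
            


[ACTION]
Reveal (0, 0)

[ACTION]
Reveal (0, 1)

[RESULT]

            
111         
■■1     11  
111 12322■  
    1■■■■■  
12122■■■■■  
■■■■■■■■■■  
■■■■■■■■■■  
■■■■■■■■■■  
■■■■■■■■■■  
            
            
            
            
            
            
            


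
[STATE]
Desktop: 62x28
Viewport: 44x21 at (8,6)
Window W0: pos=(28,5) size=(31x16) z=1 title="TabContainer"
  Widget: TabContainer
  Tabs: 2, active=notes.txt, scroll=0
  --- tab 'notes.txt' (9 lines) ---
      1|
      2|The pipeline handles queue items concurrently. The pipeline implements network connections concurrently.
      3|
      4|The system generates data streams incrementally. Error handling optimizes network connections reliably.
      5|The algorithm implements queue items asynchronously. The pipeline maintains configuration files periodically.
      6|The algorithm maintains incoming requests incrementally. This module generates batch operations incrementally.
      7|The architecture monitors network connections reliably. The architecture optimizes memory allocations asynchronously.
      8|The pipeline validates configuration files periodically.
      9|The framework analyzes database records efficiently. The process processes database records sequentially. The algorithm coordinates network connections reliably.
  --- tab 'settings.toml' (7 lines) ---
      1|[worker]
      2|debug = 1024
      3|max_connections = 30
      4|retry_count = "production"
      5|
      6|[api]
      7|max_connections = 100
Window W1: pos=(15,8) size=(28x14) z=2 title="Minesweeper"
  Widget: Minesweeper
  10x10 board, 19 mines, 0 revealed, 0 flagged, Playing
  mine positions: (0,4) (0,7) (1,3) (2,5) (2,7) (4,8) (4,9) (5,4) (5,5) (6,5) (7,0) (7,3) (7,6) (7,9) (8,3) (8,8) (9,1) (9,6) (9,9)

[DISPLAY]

                    ┃ TabContainer          
                    ┠───────────────────────
       ┏━━━━━━━━━━━━━━━━━━━━━━━━━━┓ettings.t
       ┃ Minesweeper              ┃─────────
       ┠──────────────────────────┨         
       ┃■■■■■■■■■■                ┃andles qu
       ┃■■■■■■■■■■                ┃         
       ┃■■■■■■■■■■                ┃erates da
       ┃■■■■■■■■■■                ┃implement
       ┃■■■■■■■■■■                ┃maintains
       ┃■■■■■■■■■■                ┃re monito
       ┃■■■■■■■■■■                ┃alidates 
       ┃■■■■■■■■■■                ┃analyzes 
       ┃■■■■■■■■■■                ┃         
       ┃■■■■■■■■■■                ┃━━━━━━━━━
       ┗━━━━━━━━━━━━━━━━━━━━━━━━━━┛         
                                            
                                            
                                            
                                            
                                            


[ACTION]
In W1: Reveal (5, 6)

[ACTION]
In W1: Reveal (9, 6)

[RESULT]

                    ┃ TabContainer          
                    ┠───────────────────────
       ┏━━━━━━━━━━━━━━━━━━━━━━━━━━┓ettings.t
       ┃ Minesweeper              ┃─────────
       ┠──────────────────────────┨         
       ┃■■■■✹■■✹■■                ┃andles qu
       ┃■■■✹■■■■■■                ┃         
       ┃■■■■■✹■✹■■                ┃erates da
       ┃■■■■■■■■■■                ┃implement
       ┃■■■■■■■■✹✹                ┃maintains
       ┃■■■■✹✹2■■■                ┃re monito
       ┃■■■■■✹■■■■                ┃alidates 
       ┃✹■■✹■■✹■■✹                ┃analyzes 
       ┃■■■✹■■■■✹■                ┃         
       ┃■✹■■■■✹■■✹                ┃━━━━━━━━━
       ┗━━━━━━━━━━━━━━━━━━━━━━━━━━┛         
                                            
                                            
                                            
                                            
                                            


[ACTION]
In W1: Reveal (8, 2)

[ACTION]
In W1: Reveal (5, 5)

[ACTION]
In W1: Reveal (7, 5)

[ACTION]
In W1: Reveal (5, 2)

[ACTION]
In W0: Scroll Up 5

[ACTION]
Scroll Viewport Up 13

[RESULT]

                                            
                                            
                                            
                                            
                                            
                    ┏━━━━━━━━━━━━━━━━━━━━━━━
                    ┃ TabContainer          
                    ┠───────────────────────
       ┏━━━━━━━━━━━━━━━━━━━━━━━━━━┓ettings.t
       ┃ Minesweeper              ┃─────────
       ┠──────────────────────────┨         
       ┃■■■■✹■■✹■■                ┃andles qu
       ┃■■■✹■■■■■■                ┃         
       ┃■■■■■✹■✹■■                ┃erates da
       ┃■■■■■■■■■■                ┃implement
       ┃■■■■■■■■✹✹                ┃maintains
       ┃■■■■✹✹2■■■                ┃re monito
       ┃■■■■■✹■■■■                ┃alidates 
       ┃✹■■✹■■✹■■✹                ┃analyzes 
       ┃■■■✹■■■■✹■                ┃         
       ┃■✹■■■■✹■■✹                ┃━━━━━━━━━


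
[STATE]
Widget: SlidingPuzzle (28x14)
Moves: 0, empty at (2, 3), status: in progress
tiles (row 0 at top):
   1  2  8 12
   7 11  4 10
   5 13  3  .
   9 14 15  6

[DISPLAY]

┌────┬────┬────┬────┐       
│  1 │  2 │  8 │ 12 │       
├────┼────┼────┼────┤       
│  7 │ 11 │  4 │ 10 │       
├────┼────┼────┼────┤       
│  5 │ 13 │  3 │    │       
├────┼────┼────┼────┤       
│  9 │ 14 │ 15 │  6 │       
└────┴────┴────┴────┘       
Moves: 0                    
                            
                            
                            
                            


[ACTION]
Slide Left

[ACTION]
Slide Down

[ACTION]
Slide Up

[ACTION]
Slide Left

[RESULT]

┌────┬────┬────┬────┐       
│  1 │  2 │  8 │ 12 │       
├────┼────┼────┼────┤       
│  7 │ 11 │  4 │ 10 │       
├────┼────┼────┼────┤       
│  5 │ 13 │  3 │    │       
├────┼────┼────┼────┤       
│  9 │ 14 │ 15 │  6 │       
└────┴────┴────┴────┘       
Moves: 2                    
                            
                            
                            
                            


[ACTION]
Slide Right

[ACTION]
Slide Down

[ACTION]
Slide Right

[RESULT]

┌────┬────┬────┬────┐       
│  1 │  2 │  8 │ 12 │       
├────┼────┼────┼────┤       
│  7 │    │ 11 │ 10 │       
├────┼────┼────┼────┤       
│  5 │ 13 │  4 │  3 │       
├────┼────┼────┼────┤       
│  9 │ 14 │ 15 │  6 │       
└────┴────┴────┴────┘       
Moves: 5                    
                            
                            
                            
                            


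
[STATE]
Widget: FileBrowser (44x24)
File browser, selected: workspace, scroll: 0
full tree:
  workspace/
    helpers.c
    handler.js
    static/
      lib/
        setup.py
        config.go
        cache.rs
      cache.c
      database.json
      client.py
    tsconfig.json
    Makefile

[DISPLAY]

> [-] workspace/                            
    helpers.c                               
    handler.js                              
    [+] static/                             
    tsconfig.json                           
    Makefile                                
                                            
                                            
                                            
                                            
                                            
                                            
                                            
                                            
                                            
                                            
                                            
                                            
                                            
                                            
                                            
                                            
                                            
                                            


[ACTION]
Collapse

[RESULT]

> [+] workspace/                            
                                            
                                            
                                            
                                            
                                            
                                            
                                            
                                            
                                            
                                            
                                            
                                            
                                            
                                            
                                            
                                            
                                            
                                            
                                            
                                            
                                            
                                            
                                            


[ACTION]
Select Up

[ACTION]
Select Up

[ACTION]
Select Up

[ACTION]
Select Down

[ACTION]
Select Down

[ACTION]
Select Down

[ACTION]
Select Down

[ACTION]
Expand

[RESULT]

> [-] workspace/                            
    helpers.c                               
    handler.js                              
    [+] static/                             
    tsconfig.json                           
    Makefile                                
                                            
                                            
                                            
                                            
                                            
                                            
                                            
                                            
                                            
                                            
                                            
                                            
                                            
                                            
                                            
                                            
                                            
                                            


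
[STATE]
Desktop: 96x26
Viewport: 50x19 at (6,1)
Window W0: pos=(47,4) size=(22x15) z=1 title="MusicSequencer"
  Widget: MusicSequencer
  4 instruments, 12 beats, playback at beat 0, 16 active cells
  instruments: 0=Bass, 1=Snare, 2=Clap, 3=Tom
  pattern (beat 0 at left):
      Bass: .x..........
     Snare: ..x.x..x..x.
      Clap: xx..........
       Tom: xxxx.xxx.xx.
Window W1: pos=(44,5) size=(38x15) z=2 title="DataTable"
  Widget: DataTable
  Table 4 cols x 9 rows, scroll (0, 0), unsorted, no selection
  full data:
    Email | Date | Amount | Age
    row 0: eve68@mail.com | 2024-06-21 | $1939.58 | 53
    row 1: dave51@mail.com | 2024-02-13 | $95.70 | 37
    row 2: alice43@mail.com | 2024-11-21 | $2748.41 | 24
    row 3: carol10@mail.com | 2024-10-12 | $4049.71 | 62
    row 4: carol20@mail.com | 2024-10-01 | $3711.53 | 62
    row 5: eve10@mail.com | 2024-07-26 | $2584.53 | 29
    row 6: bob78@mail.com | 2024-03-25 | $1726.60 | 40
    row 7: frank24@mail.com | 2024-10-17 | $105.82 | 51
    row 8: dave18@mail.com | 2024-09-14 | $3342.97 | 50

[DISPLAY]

                                                  
                                                  
                                                  
                                         ┏━━━━━━━━
                                      ┏━━━━━━━━━━━
                                      ┃ DataTable 
                                      ┠───────────
                                      ┃Email      
                                      ┃───────────
                                      ┃eve68@mail.
                                      ┃dave51@mail
                                      ┃alice43@mai
                                      ┃carol10@mai
                                      ┃carol20@mai
                                      ┃eve10@mail.
                                      ┃bob78@mail.
                                      ┃frank24@mai
                                      ┃dave18@mail
                                      ┗━━━━━━━━━━━


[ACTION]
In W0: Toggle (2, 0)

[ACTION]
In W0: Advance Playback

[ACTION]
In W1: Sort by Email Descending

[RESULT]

                                                  
                                                  
                                                  
                                         ┏━━━━━━━━
                                      ┏━━━━━━━━━━━
                                      ┃ DataTable 
                                      ┠───────────
                                      ┃Email      
                                      ┃───────────
                                      ┃frank24@mai
                                      ┃eve68@mail.
                                      ┃eve10@mail.
                                      ┃dave51@mail
                                      ┃dave18@mail
                                      ┃carol20@mai
                                      ┃carol10@mai
                                      ┃bob78@mail.
                                      ┃alice43@mai
                                      ┗━━━━━━━━━━━


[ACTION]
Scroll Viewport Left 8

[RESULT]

                                                  
                                                  
                                                  
                                               ┏━━
                                            ┏━━━━━
                                            ┃ Data
                                            ┠─────
                                            ┃Email
                                            ┃─────
                                            ┃frank
                                            ┃eve68
                                            ┃eve10
                                            ┃dave5
                                            ┃dave1
                                            ┃carol
                                            ┃carol
                                            ┃bob78
                                            ┃alice
                                            ┗━━━━━
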